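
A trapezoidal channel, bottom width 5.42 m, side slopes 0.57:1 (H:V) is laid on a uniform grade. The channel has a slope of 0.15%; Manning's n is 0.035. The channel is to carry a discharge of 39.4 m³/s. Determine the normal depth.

y_n = 3.26 m

Manning's equation rearranged: A R^(2/3) = nQ / (1·√S) = 0.035 × 39.4 / (√0.0015) = 35.61.
Trying y = 3.99 m: A R^(2/3) = 50.38 — too large.
Trying y = 3.26 m: A R^(2/3) = 35.57 — close enough.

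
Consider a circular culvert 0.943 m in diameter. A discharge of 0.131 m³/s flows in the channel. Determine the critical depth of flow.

At critical depth, Q² T / (g A³) = 1, i.e. A³/T = Q²/g = 0.131²/9.81 = 0.001749.
At y = 0.143 m: A³/T = 0.0004394 — low.
At y = 0.203 m: A³/T = 0.001738 — matches.

y_c = 0.203 m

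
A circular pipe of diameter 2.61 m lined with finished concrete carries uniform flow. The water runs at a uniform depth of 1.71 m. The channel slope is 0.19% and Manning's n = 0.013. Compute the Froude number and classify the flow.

For a circular section of diameter D = 2.61 m at depth y = 1.71 m, the central angle is θ = 2 arccos(1 − 2y/D) = 3.773 rad. Then A = (D²/8)(θ − sin θ) = 3.715 m² and P = Dθ/2 = 4.923 m.
Hydraulic radius R = A/P = 3.715/4.923 = 0.7545 m.
V = (1/n) R^(2/3) √S = (1/0.013) × 0.7545^(2/3) × √0.0019 = 2.779 m/s. Hydraulic depth D_h = A/T = 3.715/2.481 = 1.497 m.
Froude number Fr = V/√(g·D_h) = 2.779/√(9.81×1.497) = 0.725, which is less than 1, so the flow is subcritical.

subcritical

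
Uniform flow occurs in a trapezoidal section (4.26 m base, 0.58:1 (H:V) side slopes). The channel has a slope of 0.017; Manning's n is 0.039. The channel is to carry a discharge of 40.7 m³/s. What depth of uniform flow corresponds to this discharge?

Manning's equation rearranged: A R^(2/3) = nQ / (1·√S) = 0.039 × 40.7 / (√0.017) = 12.17.
At y = 2.42 m: A R^(2/3) = 17.08 — high.
At y = 1.72 m: A R^(2/3) = 9.624 — low.
At y = 1.98 m: A R^(2/3) = 12.17 — ≈ 12.17.

y_n = 1.98 m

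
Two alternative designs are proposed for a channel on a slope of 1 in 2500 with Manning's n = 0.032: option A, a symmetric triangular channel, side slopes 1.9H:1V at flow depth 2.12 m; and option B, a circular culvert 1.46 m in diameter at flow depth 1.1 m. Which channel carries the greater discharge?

channel A

Channel A: For a triangular section with side slope z = 1.9: A = zy² = 1.9×2.12² = 8.539 m²; P = 2y√(1+z²) = 2×2.12×2.147 = 9.104 m. Hydraulic radius R = A/P = 8.539/9.104 = 0.938 m. Q_A = (1/0.032)·8.539·0.938^(2/3)·√0.0004 = 5.114 m³/s.
Channel B: For a circular section of diameter D = 1.46 m at depth y = 1.1 m, the central angle is θ = 2 arccos(1 − 2y/D) = 4.205 rad. Then A = (D²/8)(θ − sin θ) = 1.353 m² and P = Dθ/2 = 3.069 m. Hydraulic radius R = A/P = 1.353/3.069 = 0.4409 m. Q_B = (1/0.032)·1.353·0.4409^(2/3)·√0.0004 = 0.4899 m³/s.
Q_A = 5.114 m³/s vs Q_B = 0.4899 m³/s, so channel A carries more.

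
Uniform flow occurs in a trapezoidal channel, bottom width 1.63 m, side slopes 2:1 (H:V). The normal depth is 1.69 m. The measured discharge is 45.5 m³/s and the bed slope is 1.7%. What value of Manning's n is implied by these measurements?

n = 0.023

With bottom width b = 1.63 m and side slope z = 2: A = (b + zy)y = (1.63 + 2×1.69)×1.69 = 8.467 m²; P = b + 2y√(1+z²) = 1.63 + 2×1.69×2.236 = 9.188 m.
Hydraulic radius R = A/P = 8.467/9.188 = 0.9215 m.
Rearranging Manning's equation: n = (1/Q) A R^(2/3) S^(1/2) = (1/45.5) × 8.467 × 0.9215^(2/3) × √0.017 = 0.023.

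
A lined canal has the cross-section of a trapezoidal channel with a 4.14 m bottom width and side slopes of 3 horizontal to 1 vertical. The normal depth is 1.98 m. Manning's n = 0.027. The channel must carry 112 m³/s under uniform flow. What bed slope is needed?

S = 0.018

With bottom width b = 4.14 m and side slope z = 3: A = (b + zy)y = (4.14 + 3×1.98)×1.98 = 19.96 m²; P = b + 2y√(1+z²) = 4.14 + 2×1.98×3.162 = 16.66 m.
Hydraulic radius R = A/P = 19.96/16.66 = 1.198 m.
From Manning's equation, S = [nQ / (1 A R^(2/3))]² = [0.027 × 112 / (1 × 19.96 × 1.198^(2/3))]² = 0.018.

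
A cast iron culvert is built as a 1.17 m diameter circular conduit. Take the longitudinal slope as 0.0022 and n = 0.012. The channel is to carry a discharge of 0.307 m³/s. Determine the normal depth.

Manning's equation rearranged: A R^(2/3) = nQ / (1·√S) = 0.012 × 0.307 / (√0.0022) = 0.07854.
Try y = 0.41 m: A R^(2/3) = 0.1249 — over.
Try y = 0.322 m: A R^(2/3) = 0.07843 — matches.

y_n = 0.322 m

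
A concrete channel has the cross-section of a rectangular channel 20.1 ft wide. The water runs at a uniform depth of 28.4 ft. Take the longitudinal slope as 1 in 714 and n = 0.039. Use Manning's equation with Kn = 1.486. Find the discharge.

Flow area A = b·y = 20.1 × 28.4 = 570.8 ft². Wetted perimeter P = b + 2y = 20.1 + 2×28.4 = 76.9 ft.
Hydraulic radius R = A/P = 570.8/76.9 = 7.423 ft.
Manning's equation: Q = (1.486/n) A R^(2/3) S^(1/2) = (1.486/0.039) × 570.8 × 7.423^(2/3) × 0.001401^(1/2) = 3100 ft³/s.

Q = 3100 ft³/s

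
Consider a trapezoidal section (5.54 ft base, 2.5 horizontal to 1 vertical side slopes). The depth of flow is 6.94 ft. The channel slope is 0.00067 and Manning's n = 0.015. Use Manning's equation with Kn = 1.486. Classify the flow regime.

With bottom width b = 5.54 ft and side slope z = 2.5: A = (b + zy)y = (5.54 + 2.5×6.94)×6.94 = 158.9 ft²; P = b + 2y√(1+z²) = 5.54 + 2×6.94×2.693 = 42.91 ft.
Hydraulic radius R = A/P = 158.9/42.91 = 3.702 ft.
V = (1.486/n) R^(2/3) √S = (1.486/0.015) × 3.702^(2/3) × √0.00067 = 6.136 ft/s. Hydraulic depth D_h = A/T = 158.9/40.24 = 3.948 ft.
Froude number Fr = V/√(g·D_h) = 6.136/√(32.2×3.948) = 0.544, which is less than 1, so the flow is subcritical.

subcritical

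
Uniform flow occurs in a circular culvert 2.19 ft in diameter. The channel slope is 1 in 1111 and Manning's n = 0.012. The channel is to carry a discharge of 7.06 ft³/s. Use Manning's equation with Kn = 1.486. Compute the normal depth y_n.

Manning's equation rearranged: A R^(2/3) = nQ / (1.486·√S) = 0.012 × 7.06 / (1.486 × √0.0009001) = 1.9.
Try y = 1.13 ft: A R^(2/3) = 1.329 — too small.
Try y = 1.7 ft: A R^(2/3) = 2.389 — too large.
Try y = 1.42 ft: A R^(2/3) = 1.9 — ≈ 1.9.

y_n = 1.42 ft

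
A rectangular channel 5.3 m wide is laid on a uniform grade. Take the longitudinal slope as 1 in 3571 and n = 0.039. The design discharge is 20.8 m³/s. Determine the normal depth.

Manning's equation rearranged: A R^(2/3) = nQ / (1·√S) = 0.039 × 20.8 / (√0.00028) = 48.48.
Trying y = 6.8 m: A R^(2/3) = 55.42 — too large.
Trying y = 5.46 m: A R^(2/3) = 42.57 — too small.
Trying y = 6.08 m: A R^(2/3) = 48.48 — close enough.

y_n = 6.08 m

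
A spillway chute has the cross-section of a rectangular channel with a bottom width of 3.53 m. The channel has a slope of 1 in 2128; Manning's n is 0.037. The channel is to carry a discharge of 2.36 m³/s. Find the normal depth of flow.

Manning's equation rearranged: A R^(2/3) = nQ / (1·√S) = 0.037 × 2.36 / (√0.0004699) = 4.028.
Try y = 1.73 m: A R^(2/3) = 5.581 — high.
Try y = 1.36 m: A R^(2/3) = 4.027 — ≈ 4.028.

y_n = 1.36 m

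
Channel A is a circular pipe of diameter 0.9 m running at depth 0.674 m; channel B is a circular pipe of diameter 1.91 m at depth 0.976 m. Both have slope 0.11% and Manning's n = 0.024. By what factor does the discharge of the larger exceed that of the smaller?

Channel A: For a circular section of diameter D = 0.9 m at depth y = 0.674 m, the central angle is θ = 2 arccos(1 − 2y/D) = 4.184 rad. Then A = (D²/8)(θ − sin θ) = 0.511 m² and P = Dθ/2 = 1.883 m. Hydraulic radius R = A/P = 0.511/1.883 = 0.2714 m. Q_A = (1/0.024)·0.511·0.2714^(2/3)·√0.0011 = 0.2961 m³/s.
Channel B: For a circular section of diameter D = 1.91 m at depth y = 0.976 m, the central angle is θ = 2 arccos(1 − 2y/D) = 3.186 rad. Then A = (D²/8)(θ − sin θ) = 1.473 m² and P = Dθ/2 = 3.042 m. Hydraulic radius R = A/P = 1.473/3.042 = 0.4841 m. Q_B = (1/0.024)·1.473·0.4841^(2/3)·√0.0011 = 1.255 m³/s.
The larger discharge is 1.255 m³/s and the smaller is 0.2961 m³/s; the ratio is 4.24.

4.24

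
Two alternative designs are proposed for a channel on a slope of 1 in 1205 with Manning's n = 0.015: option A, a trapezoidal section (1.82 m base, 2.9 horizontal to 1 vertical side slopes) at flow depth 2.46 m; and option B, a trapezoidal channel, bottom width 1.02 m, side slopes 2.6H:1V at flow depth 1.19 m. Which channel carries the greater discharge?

Channel A: With bottom width b = 1.82 m and side slope z = 2.9: A = (b + zy)y = (1.82 + 2.9×2.46)×2.46 = 22.03 m²; P = b + 2y√(1+z²) = 1.82 + 2×2.46×3.068 = 16.91 m. Hydraulic radius R = A/P = 22.03/16.91 = 1.302 m. Q_A = (1/0.015)·22.03·1.302^(2/3)·√0.0008299 = 50.45 m³/s.
Channel B: With bottom width b = 1.02 m and side slope z = 2.6: A = (b + zy)y = (1.02 + 2.6×1.19)×1.19 = 4.896 m²; P = b + 2y√(1+z²) = 1.02 + 2×1.19×2.786 = 7.65 m. Hydraulic radius R = A/P = 4.896/7.65 = 0.64 m. Q_B = (1/0.015)·4.896·0.64^(2/3)·√0.0008299 = 6.982 m³/s.
Q_A = 50.45 m³/s vs Q_B = 6.982 m³/s, so channel A carries more.

channel A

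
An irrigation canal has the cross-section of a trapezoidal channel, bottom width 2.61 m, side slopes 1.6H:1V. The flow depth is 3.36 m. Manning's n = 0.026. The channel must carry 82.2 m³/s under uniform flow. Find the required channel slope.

With bottom width b = 2.61 m and side slope z = 1.6: A = (b + zy)y = (2.61 + 1.6×3.36)×3.36 = 26.83 m²; P = b + 2y√(1+z²) = 2.61 + 2×3.36×1.887 = 15.29 m.
Hydraulic radius R = A/P = 26.83/15.29 = 1.755 m.
From Manning's equation, S = [nQ / (1 A R^(2/3))]² = [0.026 × 82.2 / (1 × 26.83 × 1.755^(2/3))]² = 0.003.

S = 0.003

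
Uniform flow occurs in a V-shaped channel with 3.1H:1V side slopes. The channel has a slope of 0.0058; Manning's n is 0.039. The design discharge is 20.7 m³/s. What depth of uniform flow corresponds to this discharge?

Manning's equation rearranged: A R^(2/3) = nQ / (1·√S) = 0.039 × 20.7 / (√0.0058) = 10.6.
Trying y = 2.23 m: A R^(2/3) = 16.04 — over.
Trying y = 1.38 m: A R^(2/3) = 4.46 — short.
Trying y = 1.91 m: A R^(2/3) = 10.61 — ≈ 10.6.

y_n = 1.91 m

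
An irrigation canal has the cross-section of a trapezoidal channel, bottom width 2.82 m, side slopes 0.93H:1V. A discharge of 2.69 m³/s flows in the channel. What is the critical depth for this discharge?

y_c = 0.431 m

At critical depth, Q² T / (g A³) = 1, i.e. A³/T = Q²/g = 2.69²/9.81 = 0.7376.
Try y = 0.387 m: A³/T = 0.5265 — low.
Try y = 0.55 m: A³/T = 1.601 — high.
Try y = 0.431 m: A³/T = 0.7386 — matches.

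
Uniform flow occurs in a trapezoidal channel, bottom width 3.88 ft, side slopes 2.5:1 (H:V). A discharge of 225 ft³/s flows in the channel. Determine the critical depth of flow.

y_c = 2.8 ft

At critical depth, Q² T / (g A³) = 1, i.e. A³/T = Q²/g = 225²/32.2 = 1572.
At y = 3.03 ft: A³/T = 2197 — high.
At y = 2.29 ft: A³/T = 694.2 — low.
At y = 2.8 ft: A³/T = 1581 — close enough.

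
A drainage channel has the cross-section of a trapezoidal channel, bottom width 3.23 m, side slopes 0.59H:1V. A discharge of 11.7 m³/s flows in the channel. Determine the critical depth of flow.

y_c = 1.03 m

At critical depth, Q² T / (g A³) = 1, i.e. A³/T = Q²/g = 11.7²/9.81 = 13.95.
At y = 1.31 m: A³/T = 30.19 — high.
At y = 0.87 m: A³/T = 8.114 — low.
At y = 1.03 m: A³/T = 13.89 — matches.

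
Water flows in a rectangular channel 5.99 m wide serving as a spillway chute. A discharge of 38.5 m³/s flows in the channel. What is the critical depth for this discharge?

For a rectangular channel, critical depth y_c = (q²/g)^(1/3) where q = Q/b = 38.5/5.99 = 6.427 m²/s.
So y_c = (6.427²/9.81)^(1/3) = 1.61 m.

y_c = 1.61 m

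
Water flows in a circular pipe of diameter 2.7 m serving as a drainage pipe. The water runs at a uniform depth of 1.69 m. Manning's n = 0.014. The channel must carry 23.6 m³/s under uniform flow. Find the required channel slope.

S = 0.011

For a circular section of diameter D = 2.7 m at depth y = 1.69 m, the central angle is θ = 2 arccos(1 − 2y/D) = 3.651 rad. Then A = (D²/8)(θ − sin θ) = 3.771 m² and P = Dθ/2 = 4.929 m.
Hydraulic radius R = A/P = 3.771/4.929 = 0.7651 m.
From Manning's equation, S = [nQ / (1 A R^(2/3))]² = [0.014 × 23.6 / (1 × 3.771 × 0.7651^(2/3))]² = 0.011.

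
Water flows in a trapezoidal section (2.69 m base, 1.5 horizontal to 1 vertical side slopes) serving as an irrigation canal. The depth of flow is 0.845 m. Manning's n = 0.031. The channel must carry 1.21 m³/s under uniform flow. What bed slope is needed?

S = 0.000258

With bottom width b = 2.69 m and side slope z = 1.5: A = (b + zy)y = (2.69 + 1.5×0.845)×0.845 = 3.344 m²; P = b + 2y√(1+z²) = 2.69 + 2×0.845×1.803 = 5.737 m.
Hydraulic radius R = A/P = 3.344/5.737 = 0.5829 m.
From Manning's equation, S = [nQ / (1 A R^(2/3))]² = [0.031 × 1.21 / (1 × 3.344 × 0.5829^(2/3))]² = 0.000258.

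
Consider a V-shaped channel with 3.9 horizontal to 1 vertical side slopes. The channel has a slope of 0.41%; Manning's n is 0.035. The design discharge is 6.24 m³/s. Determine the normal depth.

Manning's equation rearranged: A R^(2/3) = nQ / (1·√S) = 0.035 × 6.24 / (√0.0041) = 3.411.
Try y = 1.32 m: A R^(2/3) = 5.043 — over.
Try y = 0.996 m: A R^(2/3) = 2.38 — short.
Try y = 1.14 m: A R^(2/3) = 3.411 — ≈ 3.411.

y_n = 1.14 m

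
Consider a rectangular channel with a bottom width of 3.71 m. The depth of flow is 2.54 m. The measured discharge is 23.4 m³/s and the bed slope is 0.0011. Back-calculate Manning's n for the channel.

n = 0.014

Flow area A = b·y = 3.71 × 2.54 = 9.423 m². Wetted perimeter P = b + 2y = 3.71 + 2×2.54 = 8.79 m.
Hydraulic radius R = A/P = 9.423/8.79 = 1.072 m.
Rearranging Manning's equation: n = (1/Q) A R^(2/3) S^(1/2) = (1/23.4) × 9.423 × 1.072^(2/3) × √0.0011 = 0.014.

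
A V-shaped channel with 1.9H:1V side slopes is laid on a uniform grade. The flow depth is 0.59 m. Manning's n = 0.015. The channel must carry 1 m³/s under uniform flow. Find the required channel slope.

S = 0.00308

For a triangular section with side slope z = 1.9: A = zy² = 1.9×0.59² = 0.6614 m²; P = 2y√(1+z²) = 2×0.59×2.147 = 2.534 m.
Hydraulic radius R = A/P = 0.6614/2.534 = 0.2611 m.
From Manning's equation, S = [nQ / (1 A R^(2/3))]² = [0.015 × 1 / (1 × 0.6614 × 0.2611^(2/3))]² = 0.00308.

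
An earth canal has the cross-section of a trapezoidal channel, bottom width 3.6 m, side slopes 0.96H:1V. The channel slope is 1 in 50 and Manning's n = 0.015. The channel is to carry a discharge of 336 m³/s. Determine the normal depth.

y_n = 3.46 m

Manning's equation rearranged: A R^(2/3) = nQ / (1·√S) = 0.015 × 336 / (√0.02) = 35.64.
Trying y = 2.86 m: A R^(2/3) = 24.56 — low.
Trying y = 3.46 m: A R^(2/3) = 35.64 — ≈ 35.64.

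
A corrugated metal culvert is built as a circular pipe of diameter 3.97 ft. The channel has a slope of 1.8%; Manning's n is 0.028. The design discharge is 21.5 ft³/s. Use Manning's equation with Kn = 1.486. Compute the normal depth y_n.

Manning's equation rearranged: A R^(2/3) = nQ / (1.486·√S) = 0.028 × 21.5 / (1.486 × √0.018) = 3.02.
At y = 1.57 ft: A R^(2/3) = 4.065 — over.
At y = 0.954 ft: A R^(2/3) = 1.56 — short.
At y = 1.34 ft: A R^(2/3) = 3.024 — ≈ 3.02.

y_n = 1.34 ft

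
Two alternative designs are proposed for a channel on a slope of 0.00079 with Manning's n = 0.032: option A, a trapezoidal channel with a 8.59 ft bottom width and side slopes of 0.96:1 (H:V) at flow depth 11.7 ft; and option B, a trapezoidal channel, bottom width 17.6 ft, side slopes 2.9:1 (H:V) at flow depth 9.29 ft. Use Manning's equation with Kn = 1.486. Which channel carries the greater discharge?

channel B

Channel A: With bottom width b = 8.59 ft and side slope z = 0.96: A = (b + zy)y = (8.59 + 0.96×11.7)×11.7 = 231.9 ft²; P = b + 2y√(1+z²) = 8.59 + 2×11.7×1.386 = 41.03 ft. Hydraulic radius R = A/P = 231.9/41.03 = 5.653 ft. Q_A = (1.486/0.032)·231.9·5.653^(2/3)·√0.00079 = 960.6 ft³/s.
Channel B: With bottom width b = 17.6 ft and side slope z = 2.9: A = (b + zy)y = (17.6 + 2.9×9.29)×9.29 = 413.8 ft²; P = b + 2y√(1+z²) = 17.6 + 2×9.29×3.068 = 74.6 ft. Hydraulic radius R = A/P = 413.8/74.6 = 5.547 ft. Q_B = (1.486/0.032)·413.8·5.547^(2/3)·√0.00079 = 1692 ft³/s.
Q_A = 960.6 ft³/s vs Q_B = 1692 ft³/s, so channel B carries more.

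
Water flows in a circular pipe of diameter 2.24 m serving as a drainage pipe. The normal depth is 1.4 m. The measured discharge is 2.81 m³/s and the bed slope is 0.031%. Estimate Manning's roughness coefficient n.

For a circular section of diameter D = 2.24 m at depth y = 1.4 m, the central angle is θ = 2 arccos(1 − 2y/D) = 3.647 rad. Then A = (D²/8)(θ − sin θ) = 2.591 m² and P = Dθ/2 = 4.085 m.
Hydraulic radius R = A/P = 2.591/4.085 = 0.6343 m.
Rearranging Manning's equation: n = (1/Q) A R^(2/3) S^(1/2) = (1/2.81) × 2.591 × 0.6343^(2/3) × √0.00031 = 0.012.

n = 0.012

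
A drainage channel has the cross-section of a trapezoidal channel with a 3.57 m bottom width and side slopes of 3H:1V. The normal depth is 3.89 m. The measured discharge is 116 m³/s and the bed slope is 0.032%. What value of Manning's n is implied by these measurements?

With bottom width b = 3.57 m and side slope z = 3: A = (b + zy)y = (3.57 + 3×3.89)×3.89 = 59.28 m²; P = b + 2y√(1+z²) = 3.57 + 2×3.89×3.162 = 28.17 m.
Hydraulic radius R = A/P = 59.28/28.17 = 2.104 m.
Rearranging Manning's equation: n = (1/Q) A R^(2/3) S^(1/2) = (1/116) × 59.28 × 2.104^(2/3) × √0.00032 = 0.015.

n = 0.015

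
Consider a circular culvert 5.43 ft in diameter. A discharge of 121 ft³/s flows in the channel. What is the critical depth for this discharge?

y_c = 3.07 ft

At critical depth, Q² T / (g A³) = 1, i.e. A³/T = Q²/g = 121²/32.2 = 454.7.
Try y = 2.4 ft: A³/T = 178.4 — too small.
Try y = 3.77 ft: A³/T = 1010 — too large.
Try y = 3.07 ft: A³/T = 457.1 — matches.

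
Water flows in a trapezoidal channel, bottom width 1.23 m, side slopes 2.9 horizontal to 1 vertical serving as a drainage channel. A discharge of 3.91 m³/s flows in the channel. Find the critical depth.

At critical depth, Q² T / (g A³) = 1, i.e. A³/T = Q²/g = 3.91²/9.81 = 1.558.
Try y = 0.711 m: A³/T = 2.395 — over.
Try y = 0.491 m: A³/T = 0.5426 — short.
Try y = 0.64 m: A³/T = 1.559 — close enough.

y_c = 0.64 m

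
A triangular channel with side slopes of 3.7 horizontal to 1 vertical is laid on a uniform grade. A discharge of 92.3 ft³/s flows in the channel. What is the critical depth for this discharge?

y_c = 2.08 ft

At critical depth, Q² T / (g A³) = 1, i.e. A³/T = Q²/g = 92.3²/32.2 = 264.6.
Try y = 1.59 ft: A³/T = 69.56 — low.
Try y = 2.55 ft: A³/T = 738 — high.
Try y = 2.08 ft: A³/T = 266.5 — matches.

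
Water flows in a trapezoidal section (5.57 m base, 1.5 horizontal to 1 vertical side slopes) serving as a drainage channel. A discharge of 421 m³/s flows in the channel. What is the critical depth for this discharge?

At critical depth, Q² T / (g A³) = 1, i.e. A³/T = Q²/g = 421²/9.81 = 18070.
At y = 5.85 m: A³/T = 25560 — over.
At y = 3.89 m: A³/T = 5065 — short.
At y = 5.37 m: A³/T = 18070 — matches.

y_c = 5.37 m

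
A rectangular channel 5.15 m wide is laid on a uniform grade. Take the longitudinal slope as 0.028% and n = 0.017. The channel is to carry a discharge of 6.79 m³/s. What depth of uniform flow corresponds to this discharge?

y_n = 1.42 m

Manning's equation rearranged: A R^(2/3) = nQ / (1·√S) = 0.017 × 6.79 / (√0.00028) = 6.898.
At y = 1.12 m: A R^(2/3) = 4.89 — too small.
At y = 1.82 m: A R^(2/3) = 9.783 — too large.
At y = 1.42 m: A R^(2/3) = 6.894 — ≈ 6.898.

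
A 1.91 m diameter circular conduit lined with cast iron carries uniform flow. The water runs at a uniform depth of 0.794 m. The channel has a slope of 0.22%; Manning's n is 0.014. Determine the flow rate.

Q = 2.12 m³/s

For a circular section of diameter D = 1.91 m at depth y = 0.794 m, the central angle is θ = 2 arccos(1 − 2y/D) = 2.803 rad. Then A = (D²/8)(θ − sin θ) = 1.127 m² and P = Dθ/2 = 2.677 m.
Hydraulic radius R = A/P = 1.127/2.677 = 0.4209 m.
Manning's equation: Q = (1/n) A R^(2/3) S^(1/2) = (1/0.014) × 1.127 × 0.4209^(2/3) × 0.0022^(1/2) = 2.12 m³/s.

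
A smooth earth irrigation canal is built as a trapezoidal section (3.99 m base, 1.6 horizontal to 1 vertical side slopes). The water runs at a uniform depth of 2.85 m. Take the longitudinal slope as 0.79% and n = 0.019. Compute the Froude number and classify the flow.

supercritical

With bottom width b = 3.99 m and side slope z = 1.6: A = (b + zy)y = (3.99 + 1.6×2.85)×2.85 = 24.37 m²; P = b + 2y√(1+z²) = 3.99 + 2×2.85×1.887 = 14.74 m.
Hydraulic radius R = A/P = 24.37/14.74 = 1.653 m.
V = (1/n) R^(2/3) √S = (1/0.019) × 1.653^(2/3) × √0.0079 = 6.539 m/s. Hydraulic depth D_h = A/T = 24.37/13.11 = 1.859 m.
Froude number Fr = V/√(g·D_h) = 6.539/√(9.81×1.859) = 1.53, which is greater than 1, so the flow is supercritical.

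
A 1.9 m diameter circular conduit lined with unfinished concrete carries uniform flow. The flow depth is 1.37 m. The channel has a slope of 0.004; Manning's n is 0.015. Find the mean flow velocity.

V = 2.89 m/s

For a circular section of diameter D = 1.9 m at depth y = 1.37 m, the central angle is θ = 2 arccos(1 − 2y/D) = 4.057 rad. Then A = (D²/8)(θ − sin θ) = 2.189 m² and P = Dθ/2 = 3.855 m.
Hydraulic radius R = A/P = 2.189/3.855 = 0.5678 m.
From Manning's equation, V = (1/n) R^(2/3) S^(1/2) = (1/0.015) × 0.5678^(2/3) × 0.004^(1/2) = 2.89 m/s.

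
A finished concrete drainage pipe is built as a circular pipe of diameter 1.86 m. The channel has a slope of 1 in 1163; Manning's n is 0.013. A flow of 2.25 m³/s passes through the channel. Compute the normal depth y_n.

Manning's equation rearranged: A R^(2/3) = nQ / (1·√S) = 0.013 × 2.25 / (√0.0008598) = 0.9975.
At y = 1.21 m: A R^(2/3) = 1.235 — high.
At y = 0.773 m: A R^(2/3) = 0.5892 — low.
At y = 1.05 m: A R^(2/3) = 0.9961 — matches.

y_n = 1.05 m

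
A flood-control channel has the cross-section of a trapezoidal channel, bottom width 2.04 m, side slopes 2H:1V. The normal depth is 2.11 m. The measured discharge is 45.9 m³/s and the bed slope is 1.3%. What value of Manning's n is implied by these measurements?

With bottom width b = 2.04 m and side slope z = 2: A = (b + zy)y = (2.04 + 2×2.11)×2.11 = 13.21 m²; P = b + 2y√(1+z²) = 2.04 + 2×2.11×2.236 = 11.48 m.
Hydraulic radius R = A/P = 13.21/11.48 = 1.151 m.
Rearranging Manning's equation: n = (1/Q) A R^(2/3) S^(1/2) = (1/45.9) × 13.21 × 1.151^(2/3) × √0.013 = 0.036.

n = 0.036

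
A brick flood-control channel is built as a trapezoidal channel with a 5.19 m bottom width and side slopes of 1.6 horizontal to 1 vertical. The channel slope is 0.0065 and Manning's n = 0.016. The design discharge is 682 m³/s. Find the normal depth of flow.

Manning's equation rearranged: A R^(2/3) = nQ / (1·√S) = 0.016 × 682 / (√0.0065) = 135.3.
Trying y = 3.92 m: A R^(2/3) = 77.12 — too small.
Trying y = 5.64 m: A R^(2/3) = 167.8 — too large.
Trying y = 5.11 m: A R^(2/3) = 135.4 — close enough.

y_n = 5.11 m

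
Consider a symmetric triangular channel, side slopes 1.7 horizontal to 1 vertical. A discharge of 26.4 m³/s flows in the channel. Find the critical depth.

y_c = 2.18 m

At critical depth, Q² T / (g A³) = 1, i.e. A³/T = Q²/g = 26.4²/9.81 = 71.05.
Try y = 1.85 m: A³/T = 31.31 — low.
Try y = 2.18 m: A³/T = 71.15 — close enough.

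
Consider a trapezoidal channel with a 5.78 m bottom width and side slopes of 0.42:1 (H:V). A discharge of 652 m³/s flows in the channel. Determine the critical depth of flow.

y_c = 8.76 m

At critical depth, Q² T / (g A³) = 1, i.e. A³/T = Q²/g = 652²/9.81 = 43330.
At y = 10.8 m: A³/T = 93120 — over.
At y = 7.18 m: A³/T = 21320 — short.
At y = 8.76 m: A³/T = 43300 — ≈ 43330.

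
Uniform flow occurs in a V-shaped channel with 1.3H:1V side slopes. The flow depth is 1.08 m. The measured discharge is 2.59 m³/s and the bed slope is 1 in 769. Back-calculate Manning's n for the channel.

For a triangular section with side slope z = 1.3: A = zy² = 1.3×1.08² = 1.516 m²; P = 2y√(1+z²) = 2×1.08×1.64 = 3.543 m.
Hydraulic radius R = A/P = 1.516/3.543 = 0.428 m.
Rearranging Manning's equation: n = (1/Q) A R^(2/3) S^(1/2) = (1/2.59) × 1.516 × 0.428^(2/3) × √0.0013 = 0.012.

n = 0.012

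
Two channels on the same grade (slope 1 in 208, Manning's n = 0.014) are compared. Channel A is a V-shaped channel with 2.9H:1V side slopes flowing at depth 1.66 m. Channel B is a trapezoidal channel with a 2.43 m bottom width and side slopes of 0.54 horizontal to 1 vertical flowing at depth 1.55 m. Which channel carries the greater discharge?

channel A

Channel A: For a triangular section with side slope z = 2.9: A = zy² = 2.9×1.66² = 7.991 m²; P = 2y√(1+z²) = 2×1.66×3.068 = 10.18 m. Hydraulic radius R = A/P = 7.991/10.18 = 0.7847 m. Q_A = (1/0.014)·7.991·0.7847^(2/3)·√0.004808 = 33.67 m³/s.
Channel B: With bottom width b = 2.43 m and side slope z = 0.54: A = (b + zy)y = (2.43 + 0.54×1.55)×1.55 = 5.064 m²; P = b + 2y√(1+z²) = 2.43 + 2×1.55×1.136 = 5.953 m. Hydraulic radius R = A/P = 5.064/5.953 = 0.8506 m. Q_B = (1/0.014)·5.064·0.8506^(2/3)·√0.004808 = 22.52 m³/s.
Q_A = 33.67 m³/s vs Q_B = 22.52 m³/s, so channel A carries more.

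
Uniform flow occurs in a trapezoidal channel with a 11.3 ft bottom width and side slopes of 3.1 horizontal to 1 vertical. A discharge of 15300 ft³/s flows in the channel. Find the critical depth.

y_c = 15.5 ft

At critical depth, Q² T / (g A³) = 1, i.e. A³/T = Q²/g = 15300²/32.2 = 7270000.
At y = 17.5 ft: A³/T = 12600000 — high.
At y = 12.9 ft: A³/T = 3173000 — low.
At y = 15.5 ft: A³/T = 7249000 — ≈ 7270000.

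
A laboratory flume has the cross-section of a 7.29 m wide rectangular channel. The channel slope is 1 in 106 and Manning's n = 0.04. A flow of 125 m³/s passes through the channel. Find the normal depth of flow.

Manning's equation rearranged: A R^(2/3) = nQ / (1·√S) = 0.04 × 125 / (√0.009434) = 51.48.
At y = 3.55 m: A R^(2/3) = 38.27 — low.
At y = 5.07 m: A R^(2/3) = 61 — high.
At y = 4.44 m: A R^(2/3) = 51.41 — matches.

y_n = 4.44 m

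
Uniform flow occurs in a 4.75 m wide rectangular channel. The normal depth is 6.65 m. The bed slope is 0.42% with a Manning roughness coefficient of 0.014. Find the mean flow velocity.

Flow area A = b·y = 4.75 × 6.65 = 31.59 m². Wetted perimeter P = b + 2y = 4.75 + 2×6.65 = 18.05 m.
Hydraulic radius R = A/P = 31.59/18.05 = 1.75 m.
From Manning's equation, V = (1/n) R^(2/3) S^(1/2) = (1/0.014) × 1.75^(2/3) × 0.0042^(1/2) = 6.72 m/s.

V = 6.72 m/s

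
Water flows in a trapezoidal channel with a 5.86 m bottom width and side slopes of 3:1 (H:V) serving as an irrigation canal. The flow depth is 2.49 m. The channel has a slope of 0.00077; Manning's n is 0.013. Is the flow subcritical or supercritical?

subcritical

With bottom width b = 5.86 m and side slope z = 3: A = (b + zy)y = (5.86 + 3×2.49)×2.49 = 33.19 m²; P = b + 2y√(1+z²) = 5.86 + 2×2.49×3.162 = 21.61 m.
Hydraulic radius R = A/P = 33.19/21.61 = 1.536 m.
V = (1/n) R^(2/3) √S = (1/0.013) × 1.536^(2/3) × √0.00077 = 2.842 m/s. Hydraulic depth D_h = A/T = 33.19/20.8 = 1.596 m.
Froude number Fr = V/√(g·D_h) = 2.842/√(9.81×1.596) = 0.718, which is less than 1, so the flow is subcritical.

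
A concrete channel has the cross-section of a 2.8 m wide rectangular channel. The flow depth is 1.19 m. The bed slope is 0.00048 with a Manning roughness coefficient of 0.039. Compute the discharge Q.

Flow area A = b·y = 2.8 × 1.19 = 3.332 m². Wetted perimeter P = b + 2y = 2.8 + 2×1.19 = 5.18 m.
Hydraulic radius R = A/P = 3.332/5.18 = 0.6432 m.
Manning's equation: Q = (1/n) A R^(2/3) S^(1/2) = (1/0.039) × 3.332 × 0.6432^(2/3) × 0.00048^(1/2) = 1.39 m³/s.

Q = 1.39 m³/s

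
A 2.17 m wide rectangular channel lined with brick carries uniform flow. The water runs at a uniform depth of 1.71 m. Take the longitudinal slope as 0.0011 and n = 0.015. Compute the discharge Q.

Q = 6.24 m³/s

Flow area A = b·y = 2.17 × 1.71 = 3.711 m². Wetted perimeter P = b + 2y = 2.17 + 2×1.71 = 5.59 m.
Hydraulic radius R = A/P = 3.711/5.59 = 0.6638 m.
Manning's equation: Q = (1/n) A R^(2/3) S^(1/2) = (1/0.015) × 3.711 × 0.6638^(2/3) × 0.0011^(1/2) = 6.24 m³/s.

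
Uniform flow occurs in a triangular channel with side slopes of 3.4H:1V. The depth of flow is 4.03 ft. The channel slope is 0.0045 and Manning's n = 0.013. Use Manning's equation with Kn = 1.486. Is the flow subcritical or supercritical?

For a triangular section with side slope z = 3.4: A = zy² = 3.4×4.03² = 55.22 ft²; P = 2y√(1+z²) = 2×4.03×3.544 = 28.56 ft.
Hydraulic radius R = A/P = 55.22/28.56 = 1.933 ft.
V = (1.486/n) R^(2/3) √S = (1.486/0.013) × 1.933^(2/3) × √0.0045 = 11.9 ft/s. Hydraulic depth D_h = A/T = 55.22/27.4 = 2.015 ft.
Froude number Fr = V/√(g·D_h) = 11.9/√(32.2×2.015) = 1.48, which is greater than 1, so the flow is supercritical.

supercritical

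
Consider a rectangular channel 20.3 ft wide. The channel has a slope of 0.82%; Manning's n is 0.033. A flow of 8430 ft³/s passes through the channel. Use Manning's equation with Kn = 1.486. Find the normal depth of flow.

Manning's equation rearranged: A R^(2/3) = nQ / (1.486·√S) = 0.033 × 8430 / (1.486 × √0.0082) = 2067.
At y = 22.4 ft: A R^(2/3) = 1662 — low.
At y = 31.2 ft: A R^(2/3) = 2461 — high.
At y = 26.9 ft: A R^(2/3) = 2068 — ≈ 2067.

y_n = 26.9 ft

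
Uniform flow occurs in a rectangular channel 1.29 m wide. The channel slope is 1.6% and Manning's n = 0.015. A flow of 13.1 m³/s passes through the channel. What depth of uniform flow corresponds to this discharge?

y_n = 1.95 m

Manning's equation rearranged: A R^(2/3) = nQ / (1·√S) = 0.015 × 13.1 / (√0.016) = 1.553.
Trying y = 2.3 m: A R^(2/3) = 1.878 — too large.
Trying y = 1.7 m: A R^(2/3) = 1.321 — too small.
Trying y = 1.95 m: A R^(2/3) = 1.552 — close enough.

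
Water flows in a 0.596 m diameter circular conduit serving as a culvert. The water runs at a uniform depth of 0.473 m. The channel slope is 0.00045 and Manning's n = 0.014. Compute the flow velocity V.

For a circular section of diameter D = 0.596 m at depth y = 0.473 m, the central angle is θ = 2 arccos(1 − 2y/D) = 4.397 rad. Then A = (D²/8)(θ − sin θ) = 0.2374 m² and P = Dθ/2 = 1.31 m.
Hydraulic radius R = A/P = 0.2374/1.31 = 0.1812 m.
From Manning's equation, V = (1/n) R^(2/3) S^(1/2) = (1/0.014) × 0.1812^(2/3) × 0.00045^(1/2) = 0.485 m/s.

V = 0.485 m/s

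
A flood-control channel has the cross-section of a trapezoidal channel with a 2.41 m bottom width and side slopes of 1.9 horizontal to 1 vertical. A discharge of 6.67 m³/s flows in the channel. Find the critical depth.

At critical depth, Q² T / (g A³) = 1, i.e. A³/T = Q²/g = 6.67²/9.81 = 4.535.
Try y = 0.542 m: A³/T = 1.45 — short.
Try y = 0.891 m: A³/T = 8.429 — over.
Try y = 0.751 m: A³/T = 4.545 — ≈ 4.535.

y_c = 0.751 m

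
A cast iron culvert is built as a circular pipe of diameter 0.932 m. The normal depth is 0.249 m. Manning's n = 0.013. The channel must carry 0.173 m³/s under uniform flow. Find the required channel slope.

For a circular section of diameter D = 0.932 m at depth y = 0.249 m, the central angle is θ = 2 arccos(1 − 2y/D) = 2.173 rad. Then A = (D²/8)(θ − sin θ) = 0.1464 m² and P = Dθ/2 = 1.013 m.
Hydraulic radius R = A/P = 0.1464/1.013 = 0.1446 m.
From Manning's equation, S = [nQ / (1 A R^(2/3))]² = [0.013 × 0.173 / (1 × 0.1464 × 0.1446^(2/3))]² = 0.00311.

S = 0.00311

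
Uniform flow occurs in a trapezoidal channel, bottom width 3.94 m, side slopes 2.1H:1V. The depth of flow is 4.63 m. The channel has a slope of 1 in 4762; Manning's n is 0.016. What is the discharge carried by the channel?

With bottom width b = 3.94 m and side slope z = 2.1: A = (b + zy)y = (3.94 + 2.1×4.63)×4.63 = 63.26 m²; P = b + 2y√(1+z²) = 3.94 + 2×4.63×2.326 = 25.48 m.
Hydraulic radius R = A/P = 63.26/25.48 = 2.483 m.
Manning's equation: Q = (1/n) A R^(2/3) S^(1/2) = (1/0.016) × 63.26 × 2.483^(2/3) × 0.00021^(1/2) = 105 m³/s.

Q = 105 m³/s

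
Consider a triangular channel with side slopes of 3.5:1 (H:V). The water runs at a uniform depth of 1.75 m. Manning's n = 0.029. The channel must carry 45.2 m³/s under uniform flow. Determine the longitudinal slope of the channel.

S = 0.0188

For a triangular section with side slope z = 3.5: A = zy² = 3.5×1.75² = 10.72 m²; P = 2y√(1+z²) = 2×1.75×3.64 = 12.74 m.
Hydraulic radius R = A/P = 10.72/12.74 = 0.8413 m.
From Manning's equation, S = [nQ / (1 A R^(2/3))]² = [0.029 × 45.2 / (1 × 10.72 × 0.8413^(2/3))]² = 0.0188.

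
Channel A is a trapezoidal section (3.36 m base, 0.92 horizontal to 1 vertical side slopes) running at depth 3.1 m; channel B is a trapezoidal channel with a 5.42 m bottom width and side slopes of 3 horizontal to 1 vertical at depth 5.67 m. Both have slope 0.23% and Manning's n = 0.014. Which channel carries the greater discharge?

Channel A: With bottom width b = 3.36 m and side slope z = 0.92: A = (b + zy)y = (3.36 + 0.92×3.1)×3.1 = 19.26 m²; P = b + 2y√(1+z²) = 3.36 + 2×3.1×1.359 = 11.78 m. Hydraulic radius R = A/P = 19.26/11.78 = 1.634 m. Q_A = (1/0.014)·19.26·1.634^(2/3)·√0.0023 = 91.52 m³/s.
Channel B: With bottom width b = 5.42 m and side slope z = 3: A = (b + zy)y = (5.42 + 3×5.67)×5.67 = 127.2 m²; P = b + 2y√(1+z²) = 5.42 + 2×5.67×3.162 = 41.28 m. Hydraulic radius R = A/P = 127.2/41.28 = 3.081 m. Q_B = (1/0.014)·127.2·3.081^(2/3)·√0.0023 = 922.4 m³/s.
Q_A = 91.52 m³/s vs Q_B = 922.4 m³/s, so channel B carries more.

channel B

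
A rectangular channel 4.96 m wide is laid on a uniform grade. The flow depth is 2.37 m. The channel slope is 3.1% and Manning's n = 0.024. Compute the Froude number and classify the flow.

Flow area A = b·y = 4.96 × 2.37 = 11.76 m². Wetted perimeter P = b + 2y = 4.96 + 2×2.37 = 9.7 m.
Hydraulic radius R = A/P = 11.76/9.7 = 1.212 m.
V = (1/n) R^(2/3) √S = (1/0.024) × 1.212^(2/3) × √0.031 = 8.339 m/s. Hydraulic depth D_h = A/T = 11.76/4.96 = 2.37 m.
Froude number Fr = V/√(g·D_h) = 8.339/√(9.81×2.37) = 1.73, which is greater than 1, so the flow is supercritical.

supercritical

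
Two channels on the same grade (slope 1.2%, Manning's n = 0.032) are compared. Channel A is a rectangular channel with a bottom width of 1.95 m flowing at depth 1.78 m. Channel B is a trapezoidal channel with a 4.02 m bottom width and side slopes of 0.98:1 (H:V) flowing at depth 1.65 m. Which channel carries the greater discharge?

Channel A: Flow area A = b·y = 1.95 × 1.78 = 3.471 m². Wetted perimeter P = b + 2y = 1.95 + 2×1.78 = 5.51 m. Hydraulic radius R = A/P = 3.471/5.51 = 0.6299 m. Q_A = (1/0.032)·3.471·0.6299^(2/3)·√0.012 = 8.732 m³/s.
Channel B: With bottom width b = 4.02 m and side slope z = 0.98: A = (b + zy)y = (4.02 + 0.98×1.65)×1.65 = 9.301 m²; P = b + 2y√(1+z²) = 4.02 + 2×1.65×1.4 = 8.64 m. Hydraulic radius R = A/P = 9.301/8.64 = 1.076 m. Q_B = (1/0.032)·9.301·1.076^(2/3)·√0.012 = 33.44 m³/s.
Q_A = 8.732 m³/s vs Q_B = 33.44 m³/s, so channel B carries more.

channel B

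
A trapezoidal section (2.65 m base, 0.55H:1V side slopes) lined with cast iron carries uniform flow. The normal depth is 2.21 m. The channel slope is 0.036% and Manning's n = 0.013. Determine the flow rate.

Q = 13.4 m³/s

With bottom width b = 2.65 m and side slope z = 0.55: A = (b + zy)y = (2.65 + 0.55×2.21)×2.21 = 8.543 m²; P = b + 2y√(1+z²) = 2.65 + 2×2.21×1.141 = 7.694 m.
Hydraulic radius R = A/P = 8.543/7.694 = 1.11 m.
Manning's equation: Q = (1/n) A R^(2/3) S^(1/2) = (1/0.013) × 8.543 × 1.11^(2/3) × 0.00036^(1/2) = 13.4 m³/s.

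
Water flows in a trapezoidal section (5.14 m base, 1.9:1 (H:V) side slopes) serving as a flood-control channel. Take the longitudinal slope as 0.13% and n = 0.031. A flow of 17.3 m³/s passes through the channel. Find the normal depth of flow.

Manning's equation rearranged: A R^(2/3) = nQ / (1·√S) = 0.031 × 17.3 / (√0.0013) = 14.87.
Try y = 1.43 m: A R^(2/3) = 11.21 — short.
Try y = 1.85 m: A R^(2/3) = 18.32 — over.
Try y = 1.66 m: A R^(2/3) = 14.87 — matches.

y_n = 1.66 m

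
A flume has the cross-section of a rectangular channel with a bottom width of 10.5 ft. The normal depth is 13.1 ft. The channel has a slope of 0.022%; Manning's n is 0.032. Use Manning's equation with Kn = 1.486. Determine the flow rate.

Flow area A = b·y = 10.5 × 13.1 = 137.5 ft². Wetted perimeter P = b + 2y = 10.5 + 2×13.1 = 36.7 ft.
Hydraulic radius R = A/P = 137.5/36.7 = 3.748 ft.
Manning's equation: Q = (1.486/n) A R^(2/3) S^(1/2) = (1.486/0.032) × 137.5 × 3.748^(2/3) × 0.00022^(1/2) = 229 ft³/s.

Q = 229 ft³/s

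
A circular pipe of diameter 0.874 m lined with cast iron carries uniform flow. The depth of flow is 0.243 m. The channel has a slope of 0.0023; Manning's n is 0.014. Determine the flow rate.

For a circular section of diameter D = 0.874 m at depth y = 0.243 m, the central angle is θ = 2 arccos(1 − 2y/D) = 2.222 rad. Then A = (D²/8)(θ − sin θ) = 0.1362 m² and P = Dθ/2 = 0.9708 m.
Hydraulic radius R = A/P = 0.1362/0.9708 = 0.1403 m.
Manning's equation: Q = (1/n) A R^(2/3) S^(1/2) = (1/0.014) × 0.1362 × 0.1403^(2/3) × 0.0023^(1/2) = 0.126 m³/s.

Q = 0.126 m³/s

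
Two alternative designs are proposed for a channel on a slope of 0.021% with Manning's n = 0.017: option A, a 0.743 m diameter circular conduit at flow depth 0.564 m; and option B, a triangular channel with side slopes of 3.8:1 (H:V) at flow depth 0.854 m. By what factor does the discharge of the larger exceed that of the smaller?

Channel A: For a circular section of diameter D = 0.743 m at depth y = 0.564 m, the central angle is θ = 2 arccos(1 − 2y/D) = 4.231 rad. Then A = (D²/8)(θ − sin θ) = 0.3531 m² and P = Dθ/2 = 1.572 m. Hydraulic radius R = A/P = 0.3531/1.572 = 0.2247 m. Q_A = (1/0.017)·0.3531·0.2247^(2/3)·√0.00021 = 0.1112 m³/s.
Channel B: For a triangular section with side slope z = 3.8: A = zy² = 3.8×0.854² = 2.771 m²; P = 2y√(1+z²) = 2×0.854×3.929 = 6.711 m. Hydraulic radius R = A/P = 2.771/6.711 = 0.4129 m. Q_B = (1/0.017)·2.771·0.4129^(2/3)·√0.00021 = 1.31 m³/s.
The larger discharge is 1.31 m³/s and the smaller is 0.1112 m³/s; the ratio is 11.8.

11.8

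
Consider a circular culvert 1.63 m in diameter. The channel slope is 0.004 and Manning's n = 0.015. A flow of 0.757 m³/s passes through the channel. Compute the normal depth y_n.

Manning's equation rearranged: A R^(2/3) = nQ / (1·√S) = 0.015 × 0.757 / (√0.004) = 0.1795.
Try y = 0.534 m: A R^(2/3) = 0.266 — high.
Try y = 0.436 m: A R^(2/3) = 0.1796 — ≈ 0.1795.

y_n = 0.436 m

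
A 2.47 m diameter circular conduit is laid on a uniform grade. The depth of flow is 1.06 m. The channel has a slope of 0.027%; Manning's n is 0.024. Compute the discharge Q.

For a circular section of diameter D = 2.47 m at depth y = 1.06 m, the central angle is θ = 2 arccos(1 − 2y/D) = 2.857 rad. Then A = (D²/8)(θ − sin θ) = 1.965 m² and P = Dθ/2 = 3.529 m.
Hydraulic radius R = A/P = 1.965/3.529 = 0.5569 m.
Manning's equation: Q = (1/n) A R^(2/3) S^(1/2) = (1/0.024) × 1.965 × 0.5569^(2/3) × 0.00027^(1/2) = 0.911 m³/s.

Q = 0.911 m³/s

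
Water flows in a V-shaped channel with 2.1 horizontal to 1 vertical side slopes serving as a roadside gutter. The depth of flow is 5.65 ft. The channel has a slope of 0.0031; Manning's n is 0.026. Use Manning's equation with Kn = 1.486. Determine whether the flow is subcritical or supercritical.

subcritical

For a triangular section with side slope z = 2.1: A = zy² = 2.1×5.65² = 67.04 ft²; P = 2y√(1+z²) = 2×5.65×2.326 = 26.28 ft.
Hydraulic radius R = A/P = 67.04/26.28 = 2.551 ft.
V = (1.486/n) R^(2/3) √S = (1.486/0.026) × 2.551^(2/3) × √0.0031 = 5.94 ft/s. Hydraulic depth D_h = A/T = 67.04/23.73 = 2.825 ft.
Froude number Fr = V/√(g·D_h) = 5.94/√(32.2×2.825) = 0.623, which is less than 1, so the flow is subcritical.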